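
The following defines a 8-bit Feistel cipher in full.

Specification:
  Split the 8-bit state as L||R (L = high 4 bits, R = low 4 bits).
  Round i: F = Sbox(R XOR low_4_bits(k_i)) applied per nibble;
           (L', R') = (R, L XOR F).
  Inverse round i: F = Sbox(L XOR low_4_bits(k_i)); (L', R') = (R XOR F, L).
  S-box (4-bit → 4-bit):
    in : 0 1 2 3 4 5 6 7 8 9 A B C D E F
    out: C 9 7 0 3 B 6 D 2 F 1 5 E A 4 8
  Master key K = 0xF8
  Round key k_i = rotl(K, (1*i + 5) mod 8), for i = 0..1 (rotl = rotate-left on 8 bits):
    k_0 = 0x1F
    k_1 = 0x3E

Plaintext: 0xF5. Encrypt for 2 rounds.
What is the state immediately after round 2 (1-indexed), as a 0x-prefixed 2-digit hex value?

s_0 = plaintext = 0xF5
s_1 = Round(s_0, k_0) = 0x5E
s_2 = Round(s_1, k_1) = 0xE9

0xE9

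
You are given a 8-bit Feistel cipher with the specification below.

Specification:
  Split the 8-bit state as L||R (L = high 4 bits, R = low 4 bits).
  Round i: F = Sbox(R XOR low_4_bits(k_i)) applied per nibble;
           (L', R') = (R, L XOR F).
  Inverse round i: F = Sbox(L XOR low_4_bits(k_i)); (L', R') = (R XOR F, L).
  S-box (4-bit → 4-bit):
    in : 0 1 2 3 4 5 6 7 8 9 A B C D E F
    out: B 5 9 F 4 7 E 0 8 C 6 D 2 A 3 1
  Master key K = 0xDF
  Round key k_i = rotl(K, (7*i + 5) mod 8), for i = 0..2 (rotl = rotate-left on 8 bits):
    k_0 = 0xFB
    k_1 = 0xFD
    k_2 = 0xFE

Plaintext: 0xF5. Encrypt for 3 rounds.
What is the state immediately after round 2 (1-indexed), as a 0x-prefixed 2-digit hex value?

0xC0

s_0 = plaintext = 0xF5
s_1 = Round(s_0, k_0) = 0x5C
s_2 = Round(s_1, k_1) = 0xC0
s_3 = Round(s_2, k_2) = 0x0F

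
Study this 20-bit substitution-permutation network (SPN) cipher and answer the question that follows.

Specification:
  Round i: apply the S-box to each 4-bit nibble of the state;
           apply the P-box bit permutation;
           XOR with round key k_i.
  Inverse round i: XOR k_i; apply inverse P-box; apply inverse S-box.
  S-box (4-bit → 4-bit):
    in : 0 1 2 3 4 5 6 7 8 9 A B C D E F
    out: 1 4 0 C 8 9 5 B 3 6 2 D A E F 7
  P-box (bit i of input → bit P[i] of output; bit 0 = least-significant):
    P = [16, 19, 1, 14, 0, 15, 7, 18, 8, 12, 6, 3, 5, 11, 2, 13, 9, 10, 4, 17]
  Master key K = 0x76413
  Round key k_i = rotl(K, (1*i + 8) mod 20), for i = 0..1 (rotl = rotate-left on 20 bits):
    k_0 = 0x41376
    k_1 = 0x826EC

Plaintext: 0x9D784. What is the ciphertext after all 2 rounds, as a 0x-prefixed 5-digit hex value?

0xB5F03

s_0 = plaintext = 0x9D784
s_1 = Round(s_0, k_0) = 0x4EE6B
s_2 = Round(s_1, k_1) = 0xB5F03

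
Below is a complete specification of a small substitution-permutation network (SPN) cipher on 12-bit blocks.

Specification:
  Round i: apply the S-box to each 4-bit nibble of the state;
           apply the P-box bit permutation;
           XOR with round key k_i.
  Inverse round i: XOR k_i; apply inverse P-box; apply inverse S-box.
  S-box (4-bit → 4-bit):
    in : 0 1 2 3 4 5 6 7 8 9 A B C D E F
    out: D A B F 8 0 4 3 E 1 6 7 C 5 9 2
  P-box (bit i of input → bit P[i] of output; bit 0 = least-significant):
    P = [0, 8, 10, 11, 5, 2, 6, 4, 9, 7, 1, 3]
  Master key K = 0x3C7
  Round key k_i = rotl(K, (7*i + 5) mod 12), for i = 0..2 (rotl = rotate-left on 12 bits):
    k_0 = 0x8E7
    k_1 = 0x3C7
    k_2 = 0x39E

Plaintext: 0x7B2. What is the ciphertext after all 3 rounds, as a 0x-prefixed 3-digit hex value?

s_0 = plaintext = 0x7B2
s_1 = Round(s_0, k_0) = 0x302
s_2 = Round(s_1, k_1) = 0x83C
s_3 = Round(s_2, k_2) = 0xF60

0xF60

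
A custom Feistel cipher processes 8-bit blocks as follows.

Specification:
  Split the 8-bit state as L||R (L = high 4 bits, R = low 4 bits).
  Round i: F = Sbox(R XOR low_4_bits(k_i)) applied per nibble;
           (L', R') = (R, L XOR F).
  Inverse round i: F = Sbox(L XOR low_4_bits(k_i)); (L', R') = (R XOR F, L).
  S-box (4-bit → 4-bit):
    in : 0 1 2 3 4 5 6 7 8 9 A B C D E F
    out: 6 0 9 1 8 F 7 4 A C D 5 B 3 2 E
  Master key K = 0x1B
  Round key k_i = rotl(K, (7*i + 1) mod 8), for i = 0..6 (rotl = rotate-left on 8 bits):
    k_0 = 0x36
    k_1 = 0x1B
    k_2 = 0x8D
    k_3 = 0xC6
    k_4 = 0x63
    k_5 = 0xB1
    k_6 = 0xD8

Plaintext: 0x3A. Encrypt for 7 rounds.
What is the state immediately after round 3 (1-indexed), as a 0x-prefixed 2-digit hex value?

0xBF

s_0 = plaintext = 0x3A
s_1 = Round(s_0, k_0) = 0xA8
s_2 = Round(s_1, k_1) = 0x8B
s_3 = Round(s_2, k_2) = 0xBF
s_4 = Round(s_3, k_3) = 0xF7
s_5 = Round(s_4, k_4) = 0x77
s_6 = Round(s_5, k_5) = 0x70
s_7 = Round(s_6, k_6) = 0x0D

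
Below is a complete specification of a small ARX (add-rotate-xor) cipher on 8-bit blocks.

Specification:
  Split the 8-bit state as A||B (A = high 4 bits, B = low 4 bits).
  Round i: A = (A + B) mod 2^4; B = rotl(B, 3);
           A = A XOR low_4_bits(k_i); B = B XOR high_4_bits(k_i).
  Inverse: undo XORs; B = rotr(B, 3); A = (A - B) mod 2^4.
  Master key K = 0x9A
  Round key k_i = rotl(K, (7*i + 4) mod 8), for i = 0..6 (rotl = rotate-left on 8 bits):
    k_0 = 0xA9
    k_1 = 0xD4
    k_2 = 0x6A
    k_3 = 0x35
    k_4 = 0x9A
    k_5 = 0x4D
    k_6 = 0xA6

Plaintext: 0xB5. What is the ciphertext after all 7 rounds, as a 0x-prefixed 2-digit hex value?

s_0 = plaintext = 0xB5
s_1 = Round(s_0, k_0) = 0x90
s_2 = Round(s_1, k_1) = 0xDD
s_3 = Round(s_2, k_2) = 0x08
s_4 = Round(s_3, k_3) = 0xD7
s_5 = Round(s_4, k_4) = 0xE2
s_6 = Round(s_5, k_5) = 0xD5
s_7 = Round(s_6, k_6) = 0x40

0x40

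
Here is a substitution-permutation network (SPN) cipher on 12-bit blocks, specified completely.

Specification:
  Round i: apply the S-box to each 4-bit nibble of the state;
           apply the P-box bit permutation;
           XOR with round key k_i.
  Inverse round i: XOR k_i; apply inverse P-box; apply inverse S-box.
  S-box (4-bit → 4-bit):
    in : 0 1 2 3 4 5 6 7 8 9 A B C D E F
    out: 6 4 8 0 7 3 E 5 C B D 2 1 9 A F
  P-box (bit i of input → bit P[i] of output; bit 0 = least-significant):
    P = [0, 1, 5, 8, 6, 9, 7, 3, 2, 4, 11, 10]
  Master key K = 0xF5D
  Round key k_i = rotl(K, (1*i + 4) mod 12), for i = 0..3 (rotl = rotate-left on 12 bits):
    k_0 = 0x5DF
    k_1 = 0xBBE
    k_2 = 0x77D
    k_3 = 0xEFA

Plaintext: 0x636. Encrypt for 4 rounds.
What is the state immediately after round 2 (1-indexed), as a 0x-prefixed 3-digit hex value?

0x4B7

s_0 = plaintext = 0x636
s_1 = Round(s_0, k_0) = 0x8ED
s_2 = Round(s_1, k_1) = 0x4B7
s_3 = Round(s_2, k_2) = 0xD48
s_4 = Round(s_3, k_3) = 0x91E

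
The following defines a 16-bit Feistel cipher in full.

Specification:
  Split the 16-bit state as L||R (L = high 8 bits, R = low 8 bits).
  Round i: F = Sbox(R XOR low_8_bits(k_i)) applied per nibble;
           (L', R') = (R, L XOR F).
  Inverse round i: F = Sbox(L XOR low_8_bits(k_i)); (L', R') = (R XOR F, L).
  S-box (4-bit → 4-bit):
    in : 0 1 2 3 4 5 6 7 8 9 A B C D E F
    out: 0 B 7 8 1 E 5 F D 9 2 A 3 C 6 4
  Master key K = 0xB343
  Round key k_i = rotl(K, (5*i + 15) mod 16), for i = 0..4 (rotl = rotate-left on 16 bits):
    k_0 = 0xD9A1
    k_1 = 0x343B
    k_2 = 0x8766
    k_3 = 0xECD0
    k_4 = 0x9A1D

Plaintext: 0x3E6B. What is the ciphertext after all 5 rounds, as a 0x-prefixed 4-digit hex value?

0xEE93

s_0 = plaintext = 0x3E6B
s_1 = Round(s_0, k_0) = 0x6B0C
s_2 = Round(s_1, k_1) = 0x0CE4
s_3 = Round(s_2, k_2) = 0xE4DB
s_4 = Round(s_3, k_3) = 0xDBEE
s_5 = Round(s_4, k_4) = 0xEE93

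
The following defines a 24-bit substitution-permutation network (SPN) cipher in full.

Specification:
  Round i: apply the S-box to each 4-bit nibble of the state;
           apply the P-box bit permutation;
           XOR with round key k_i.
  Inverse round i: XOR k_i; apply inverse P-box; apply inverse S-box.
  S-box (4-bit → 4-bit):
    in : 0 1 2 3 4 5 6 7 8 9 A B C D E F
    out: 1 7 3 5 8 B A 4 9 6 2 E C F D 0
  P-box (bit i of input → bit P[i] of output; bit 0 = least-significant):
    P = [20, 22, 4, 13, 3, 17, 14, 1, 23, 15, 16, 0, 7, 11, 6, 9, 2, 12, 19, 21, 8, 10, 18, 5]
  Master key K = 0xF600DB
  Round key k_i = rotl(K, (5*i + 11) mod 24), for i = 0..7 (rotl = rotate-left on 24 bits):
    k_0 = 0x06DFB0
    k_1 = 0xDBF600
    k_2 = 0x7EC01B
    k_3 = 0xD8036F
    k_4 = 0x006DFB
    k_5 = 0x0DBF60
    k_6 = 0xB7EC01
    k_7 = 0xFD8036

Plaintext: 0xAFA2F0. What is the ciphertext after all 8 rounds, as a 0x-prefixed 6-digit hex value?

0x6270AD

s_0 = plaintext = 0xAFA2F0
s_1 = Round(s_0, k_0) = 0x9653B0
s_2 = Round(s_1, k_1) = 0x6CA882
s_3 = Round(s_2, k_2) = 0x86CC30
s_4 = Round(s_3, k_3) = 0xE95006
s_5 = Round(s_4, k_4) = 0xCC5653
s_6 = Round(s_5, k_5) = 0x3335DB
s_7 = Round(s_6, k_6) = 0x790DDE
s_8 = Round(s_7, k_7) = 0x6270AD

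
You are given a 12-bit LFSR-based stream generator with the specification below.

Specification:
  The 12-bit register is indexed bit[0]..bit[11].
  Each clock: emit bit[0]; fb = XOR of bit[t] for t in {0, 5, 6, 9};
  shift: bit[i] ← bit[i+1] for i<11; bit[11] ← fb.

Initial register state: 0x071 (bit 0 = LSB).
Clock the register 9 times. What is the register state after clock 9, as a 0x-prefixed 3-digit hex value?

0x358

reg_0 = 0x071
clock 1: out=1, reg = 0x838
clock 2: out=0, reg = 0xC1C
clock 3: out=0, reg = 0x60E
clock 4: out=0, reg = 0xB07
clock 5: out=1, reg = 0x583
clock 6: out=1, reg = 0xAC1
clock 7: out=1, reg = 0xD60
clock 8: out=0, reg = 0x6B0
clock 9: out=0, reg = 0x358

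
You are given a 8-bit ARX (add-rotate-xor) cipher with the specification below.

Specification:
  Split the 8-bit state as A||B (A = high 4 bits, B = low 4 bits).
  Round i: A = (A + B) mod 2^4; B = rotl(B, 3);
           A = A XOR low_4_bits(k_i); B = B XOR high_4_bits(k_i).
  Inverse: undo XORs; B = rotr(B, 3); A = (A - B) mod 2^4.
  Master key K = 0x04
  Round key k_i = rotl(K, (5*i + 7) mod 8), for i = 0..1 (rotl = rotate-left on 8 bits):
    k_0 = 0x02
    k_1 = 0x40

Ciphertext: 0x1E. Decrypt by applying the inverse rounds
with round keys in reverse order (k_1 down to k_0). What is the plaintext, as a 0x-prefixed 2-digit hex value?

s_0 = ciphertext = 0x1E
s_1 = InvRound(s_0, k_1) = 0xC5
s_2 = InvRound(s_1, k_0) = 0x4A

0x4A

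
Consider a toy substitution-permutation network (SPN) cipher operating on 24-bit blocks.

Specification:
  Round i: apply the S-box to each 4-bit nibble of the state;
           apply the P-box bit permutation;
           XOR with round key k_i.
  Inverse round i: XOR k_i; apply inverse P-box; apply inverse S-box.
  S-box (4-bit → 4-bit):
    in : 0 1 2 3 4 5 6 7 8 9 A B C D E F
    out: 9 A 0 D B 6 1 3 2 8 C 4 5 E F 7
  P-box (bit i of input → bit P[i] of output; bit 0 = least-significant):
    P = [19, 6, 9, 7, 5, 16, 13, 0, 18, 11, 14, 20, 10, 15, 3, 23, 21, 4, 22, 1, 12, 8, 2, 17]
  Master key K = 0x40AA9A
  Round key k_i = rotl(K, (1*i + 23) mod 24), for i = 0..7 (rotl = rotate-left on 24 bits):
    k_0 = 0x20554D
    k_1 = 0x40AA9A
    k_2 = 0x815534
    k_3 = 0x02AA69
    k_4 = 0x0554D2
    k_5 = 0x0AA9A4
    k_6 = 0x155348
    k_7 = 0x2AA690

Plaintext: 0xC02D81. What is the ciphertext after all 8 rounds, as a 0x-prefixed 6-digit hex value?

0xED7B3B

s_0 = plaintext = 0xC02D81
s_1 = Round(s_0, k_0) = 0x110D8B
s_2 = Round(s_1, k_1) = 0xD3E588
s_3 = Round(s_2, k_2) = 0x62987A
s_4 = Round(s_3, k_3) = 0x83B0C9
s_5 = Round(s_4, k_4) = 0x717578
s_6 = Round(s_5, k_5) = 0x0B74D6
s_7 = Round(s_6, k_6) = 0x4AEF49
s_8 = Round(s_7, k_7) = 0xED7B3B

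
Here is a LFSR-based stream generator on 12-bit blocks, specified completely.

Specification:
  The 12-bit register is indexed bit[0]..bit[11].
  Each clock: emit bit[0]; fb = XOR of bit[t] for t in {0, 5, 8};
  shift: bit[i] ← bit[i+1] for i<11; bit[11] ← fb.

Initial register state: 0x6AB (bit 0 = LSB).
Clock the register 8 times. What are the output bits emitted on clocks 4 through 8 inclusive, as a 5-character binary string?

10101

reg_0 = 0x6AB
clock 1: out=1, reg = 0x355
clock 2: out=1, reg = 0x1AA
clock 3: out=0, reg = 0x0D5
clock 4: out=1, reg = 0x86A
clock 5: out=0, reg = 0xC35
clock 6: out=1, reg = 0x61A
clock 7: out=0, reg = 0x30D
clock 8: out=1, reg = 0x186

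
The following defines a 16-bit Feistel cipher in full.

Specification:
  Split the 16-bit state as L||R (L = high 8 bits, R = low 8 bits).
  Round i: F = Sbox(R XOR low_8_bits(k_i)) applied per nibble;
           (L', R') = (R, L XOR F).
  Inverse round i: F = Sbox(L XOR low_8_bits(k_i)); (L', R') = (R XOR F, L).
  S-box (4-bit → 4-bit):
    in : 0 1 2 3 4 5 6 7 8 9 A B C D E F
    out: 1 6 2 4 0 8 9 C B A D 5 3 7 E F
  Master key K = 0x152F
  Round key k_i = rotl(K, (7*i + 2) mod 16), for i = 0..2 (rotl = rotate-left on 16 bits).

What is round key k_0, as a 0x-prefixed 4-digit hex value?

K = 0x152F
k_0 = rotl(K, (7*0+2) mod 16) = rotl(K, 2) = 0x54BC

0x54BC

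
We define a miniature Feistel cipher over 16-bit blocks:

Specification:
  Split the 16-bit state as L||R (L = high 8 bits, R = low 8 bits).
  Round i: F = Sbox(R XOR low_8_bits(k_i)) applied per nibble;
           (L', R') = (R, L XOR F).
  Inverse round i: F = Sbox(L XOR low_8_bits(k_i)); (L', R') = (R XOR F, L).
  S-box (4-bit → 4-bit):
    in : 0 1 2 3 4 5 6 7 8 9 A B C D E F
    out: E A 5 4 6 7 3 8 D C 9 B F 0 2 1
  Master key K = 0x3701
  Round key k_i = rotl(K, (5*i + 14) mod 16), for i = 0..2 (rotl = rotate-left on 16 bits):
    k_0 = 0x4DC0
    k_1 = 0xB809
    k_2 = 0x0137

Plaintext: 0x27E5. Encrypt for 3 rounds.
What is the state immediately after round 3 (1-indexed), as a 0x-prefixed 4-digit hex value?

s_0 = plaintext = 0x27E5
s_1 = Round(s_0, k_0) = 0xE570
s_2 = Round(s_1, k_1) = 0x7069
s_3 = Round(s_2, k_2) = 0x6902

0x6902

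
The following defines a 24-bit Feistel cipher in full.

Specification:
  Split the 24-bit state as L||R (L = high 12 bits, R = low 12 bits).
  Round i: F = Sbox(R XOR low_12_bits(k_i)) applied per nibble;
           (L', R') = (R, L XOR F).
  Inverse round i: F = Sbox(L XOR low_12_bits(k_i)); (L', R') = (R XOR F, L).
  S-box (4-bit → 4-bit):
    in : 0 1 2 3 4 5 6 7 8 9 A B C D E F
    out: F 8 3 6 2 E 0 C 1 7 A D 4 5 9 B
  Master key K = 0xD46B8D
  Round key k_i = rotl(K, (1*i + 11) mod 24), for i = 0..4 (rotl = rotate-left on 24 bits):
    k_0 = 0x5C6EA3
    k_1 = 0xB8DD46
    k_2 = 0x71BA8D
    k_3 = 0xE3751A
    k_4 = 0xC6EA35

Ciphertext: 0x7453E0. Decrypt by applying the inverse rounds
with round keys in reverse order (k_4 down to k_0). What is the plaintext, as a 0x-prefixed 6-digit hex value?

0x0C416C

s_0 = ciphertext = 0x7453E0
s_1 = InvRound(s_0, k_4) = 0x62F745
s_2 = InvRound(s_1, k_3) = 0x12B62F
s_3 = InvRound(s_2, k_2) = 0xB8F12B
s_4 = InvRound(s_3, k_1) = 0x16CB8F
s_5 = InvRound(s_4, k_0) = 0x0C416C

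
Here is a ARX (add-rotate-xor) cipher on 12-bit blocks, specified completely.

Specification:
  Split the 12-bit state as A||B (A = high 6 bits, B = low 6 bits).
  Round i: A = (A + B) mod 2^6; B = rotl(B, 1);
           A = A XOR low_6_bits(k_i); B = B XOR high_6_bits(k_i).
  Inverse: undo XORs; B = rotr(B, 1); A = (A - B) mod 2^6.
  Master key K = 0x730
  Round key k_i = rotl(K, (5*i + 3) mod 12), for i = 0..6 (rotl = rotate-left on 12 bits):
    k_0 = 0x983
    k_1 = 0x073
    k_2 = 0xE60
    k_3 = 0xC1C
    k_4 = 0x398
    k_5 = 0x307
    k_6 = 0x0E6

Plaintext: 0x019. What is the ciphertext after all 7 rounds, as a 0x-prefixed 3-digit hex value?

0x24F

s_0 = plaintext = 0x019
s_1 = Round(s_0, k_0) = 0x694
s_2 = Round(s_1, k_1) = 0x769
s_3 = Round(s_2, k_2) = 0x9AA
s_4 = Round(s_3, k_3) = 0x325
s_5 = Round(s_4, k_4) = 0xA45
s_6 = Round(s_5, k_5) = 0xA46
s_7 = Round(s_6, k_6) = 0x24F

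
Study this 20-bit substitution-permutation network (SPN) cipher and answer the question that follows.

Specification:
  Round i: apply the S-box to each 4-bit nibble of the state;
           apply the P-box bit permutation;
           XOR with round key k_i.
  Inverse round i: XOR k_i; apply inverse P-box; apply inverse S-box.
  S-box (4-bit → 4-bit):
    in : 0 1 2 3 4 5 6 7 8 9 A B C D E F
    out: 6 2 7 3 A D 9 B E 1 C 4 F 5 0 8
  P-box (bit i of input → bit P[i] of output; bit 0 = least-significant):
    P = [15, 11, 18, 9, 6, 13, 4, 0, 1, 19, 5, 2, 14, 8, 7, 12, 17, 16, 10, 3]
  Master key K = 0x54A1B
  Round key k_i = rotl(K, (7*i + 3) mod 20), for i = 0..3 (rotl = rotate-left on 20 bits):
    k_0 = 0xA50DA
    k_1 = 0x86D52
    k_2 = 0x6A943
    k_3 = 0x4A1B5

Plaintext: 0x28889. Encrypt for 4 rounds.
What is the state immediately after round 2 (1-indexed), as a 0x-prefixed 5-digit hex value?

0x96F35

s_0 = plaintext = 0x28889
s_1 = Round(s_0, k_0) = 0x1E56F
s_2 = Round(s_1, k_1) = 0x96F35
s_3 = Round(s_2, k_2) = 0x05B07
s_4 = Round(s_3, k_3) = 0x55F05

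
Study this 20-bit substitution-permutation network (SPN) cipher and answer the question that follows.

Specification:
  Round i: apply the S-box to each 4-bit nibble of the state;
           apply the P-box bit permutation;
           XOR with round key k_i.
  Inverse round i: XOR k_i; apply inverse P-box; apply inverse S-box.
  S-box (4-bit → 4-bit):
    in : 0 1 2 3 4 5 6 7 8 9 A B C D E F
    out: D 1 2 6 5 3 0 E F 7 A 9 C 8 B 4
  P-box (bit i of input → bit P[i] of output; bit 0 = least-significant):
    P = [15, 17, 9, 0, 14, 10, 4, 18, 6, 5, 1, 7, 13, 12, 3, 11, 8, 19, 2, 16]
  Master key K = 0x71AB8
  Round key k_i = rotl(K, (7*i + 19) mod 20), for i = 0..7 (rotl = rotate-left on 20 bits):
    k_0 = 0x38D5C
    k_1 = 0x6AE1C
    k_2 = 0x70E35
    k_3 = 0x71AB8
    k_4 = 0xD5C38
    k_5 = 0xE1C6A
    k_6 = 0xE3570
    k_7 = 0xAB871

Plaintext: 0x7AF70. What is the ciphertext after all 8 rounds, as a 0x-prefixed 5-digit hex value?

0x614EC

s_0 = plaintext = 0x7AF70
s_1 = Round(s_0, k_0) = 0xE134B
s_2 = Round(s_1, k_1) = 0xF4F2F
s_3 = Round(s_2, k_2) = 0x7283B
s_4 = Round(s_3, k_3) = 0xE8E4F
s_5 = Round(s_4, k_4) = 0x427C0
s_6 = Round(s_5, k_5) = 0xA8FDD
s_7 = Round(s_6, k_6) = 0x30D7B
s_8 = Round(s_7, k_7) = 0x614EC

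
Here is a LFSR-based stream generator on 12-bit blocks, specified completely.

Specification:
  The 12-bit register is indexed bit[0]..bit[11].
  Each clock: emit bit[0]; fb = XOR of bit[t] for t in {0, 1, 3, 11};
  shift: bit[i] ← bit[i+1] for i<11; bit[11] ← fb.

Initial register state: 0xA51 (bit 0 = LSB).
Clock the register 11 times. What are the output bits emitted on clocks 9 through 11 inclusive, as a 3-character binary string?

reg_0 = 0xA51
clock 1: out=1, reg = 0x528
clock 2: out=0, reg = 0xA94
clock 3: out=0, reg = 0xD4A
clock 4: out=0, reg = 0xEA5
clock 5: out=1, reg = 0x752
clock 6: out=0, reg = 0xBA9
clock 7: out=1, reg = 0xDD4
clock 8: out=0, reg = 0xEEA
clock 9: out=0, reg = 0xF75
clock 10: out=1, reg = 0x7BA
clock 11: out=0, reg = 0x3DD

010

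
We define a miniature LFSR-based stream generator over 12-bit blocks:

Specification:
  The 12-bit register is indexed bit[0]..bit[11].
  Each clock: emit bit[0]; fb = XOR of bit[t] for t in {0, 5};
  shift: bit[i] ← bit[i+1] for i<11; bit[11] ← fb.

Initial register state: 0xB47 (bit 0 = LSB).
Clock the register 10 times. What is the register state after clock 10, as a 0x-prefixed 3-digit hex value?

0x676

reg_0 = 0xB47
clock 1: out=1, reg = 0xDA3
clock 2: out=1, reg = 0x6D1
clock 3: out=1, reg = 0xB68
clock 4: out=0, reg = 0xDB4
clock 5: out=0, reg = 0xEDA
clock 6: out=0, reg = 0x76D
clock 7: out=1, reg = 0x3B6
clock 8: out=0, reg = 0x9DB
clock 9: out=1, reg = 0xCED
clock 10: out=1, reg = 0x676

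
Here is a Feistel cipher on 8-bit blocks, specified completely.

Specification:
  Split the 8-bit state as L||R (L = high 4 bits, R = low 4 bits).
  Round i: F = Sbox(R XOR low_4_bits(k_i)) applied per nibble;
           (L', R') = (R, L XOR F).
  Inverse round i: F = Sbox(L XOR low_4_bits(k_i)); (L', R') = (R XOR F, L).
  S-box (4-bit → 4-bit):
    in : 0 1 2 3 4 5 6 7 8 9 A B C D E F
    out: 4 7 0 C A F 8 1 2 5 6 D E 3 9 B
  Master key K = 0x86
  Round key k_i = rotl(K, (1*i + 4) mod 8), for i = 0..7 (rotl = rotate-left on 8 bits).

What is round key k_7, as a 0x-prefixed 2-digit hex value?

0x34

K = 0x86
k_0 = rotl(K, (1*0+4) mod 8) = rotl(K, 4) = 0x68
k_1 = rotl(K, (1*1+4) mod 8) = rotl(K, 5) = 0xD0
k_2 = rotl(K, (1*2+4) mod 8) = rotl(K, 6) = 0xA1
k_3 = rotl(K, (1*3+4) mod 8) = rotl(K, 7) = 0x43
k_4 = rotl(K, (1*4+4) mod 8) = rotl(K, 0) = 0x86
k_5 = rotl(K, (1*5+4) mod 8) = rotl(K, 1) = 0x0D
k_6 = rotl(K, (1*6+4) mod 8) = rotl(K, 2) = 0x1A
k_7 = rotl(K, (1*7+4) mod 8) = rotl(K, 3) = 0x34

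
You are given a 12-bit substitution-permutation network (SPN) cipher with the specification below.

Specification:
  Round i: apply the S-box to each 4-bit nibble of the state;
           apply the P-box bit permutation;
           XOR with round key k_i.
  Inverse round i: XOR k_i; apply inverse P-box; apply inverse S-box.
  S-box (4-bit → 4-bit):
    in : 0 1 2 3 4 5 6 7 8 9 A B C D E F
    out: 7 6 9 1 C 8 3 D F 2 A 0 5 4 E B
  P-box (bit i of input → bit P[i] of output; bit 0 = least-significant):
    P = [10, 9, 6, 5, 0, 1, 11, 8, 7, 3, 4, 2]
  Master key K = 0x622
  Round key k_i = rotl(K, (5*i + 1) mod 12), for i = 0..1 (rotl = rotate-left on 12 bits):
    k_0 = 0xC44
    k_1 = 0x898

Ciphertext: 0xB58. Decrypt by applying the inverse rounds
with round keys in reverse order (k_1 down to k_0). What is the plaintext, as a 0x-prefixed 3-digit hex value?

s_0 = ciphertext = 0xB58
s_1 = InvRound(s_0, k_1) = 0x351
s_2 = InvRound(s_1, k_0) = 0x476

0x476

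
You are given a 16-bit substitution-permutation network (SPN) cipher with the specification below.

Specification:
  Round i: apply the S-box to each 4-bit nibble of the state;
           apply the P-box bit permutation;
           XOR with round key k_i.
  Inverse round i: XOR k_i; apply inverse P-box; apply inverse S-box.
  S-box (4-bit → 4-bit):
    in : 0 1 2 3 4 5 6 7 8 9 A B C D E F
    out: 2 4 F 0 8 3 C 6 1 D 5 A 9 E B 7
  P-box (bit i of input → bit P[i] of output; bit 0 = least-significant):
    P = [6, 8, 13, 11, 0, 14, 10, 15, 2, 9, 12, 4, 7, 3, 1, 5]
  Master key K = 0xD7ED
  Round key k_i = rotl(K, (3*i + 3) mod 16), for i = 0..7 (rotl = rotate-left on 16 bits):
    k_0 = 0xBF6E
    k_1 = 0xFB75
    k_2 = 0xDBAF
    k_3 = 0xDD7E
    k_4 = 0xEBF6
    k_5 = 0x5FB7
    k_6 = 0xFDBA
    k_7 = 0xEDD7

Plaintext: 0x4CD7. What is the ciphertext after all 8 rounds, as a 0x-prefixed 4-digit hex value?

0x6D36

s_0 = plaintext = 0x4CD7
s_1 = Round(s_0, k_0) = 0x5A5A
s_2 = Round(s_1, k_1) = 0x8BB8
s_3 = Round(s_2, k_2) = 0x197F
s_4 = Round(s_3, k_3) = 0xA828
s_5 = Round(s_4, k_4) = 0x2F31
s_6 = Round(s_5, k_5) = 0x6D19
s_7 = Round(s_6, k_6) = 0xC3C8
s_8 = Round(s_7, k_7) = 0x6D36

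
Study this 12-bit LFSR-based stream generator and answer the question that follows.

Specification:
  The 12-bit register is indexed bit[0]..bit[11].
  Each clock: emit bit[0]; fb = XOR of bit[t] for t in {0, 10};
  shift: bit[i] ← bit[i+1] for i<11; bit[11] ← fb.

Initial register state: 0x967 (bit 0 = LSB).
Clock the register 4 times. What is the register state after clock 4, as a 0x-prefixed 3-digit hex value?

reg_0 = 0x967
clock 1: out=1, reg = 0xCB3
clock 2: out=1, reg = 0x659
clock 3: out=1, reg = 0x32C
clock 4: out=0, reg = 0x196

0x196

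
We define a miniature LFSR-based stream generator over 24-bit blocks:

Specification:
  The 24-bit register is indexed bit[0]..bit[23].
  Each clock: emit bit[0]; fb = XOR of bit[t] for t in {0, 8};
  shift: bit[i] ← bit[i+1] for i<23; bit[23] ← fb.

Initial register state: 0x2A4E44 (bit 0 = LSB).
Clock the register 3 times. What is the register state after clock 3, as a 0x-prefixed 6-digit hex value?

reg_0 = 0x2A4E44
clock 1: out=0, reg = 0x152722
clock 2: out=0, reg = 0x8A9391
clock 3: out=1, reg = 0x4549C8

0x4549C8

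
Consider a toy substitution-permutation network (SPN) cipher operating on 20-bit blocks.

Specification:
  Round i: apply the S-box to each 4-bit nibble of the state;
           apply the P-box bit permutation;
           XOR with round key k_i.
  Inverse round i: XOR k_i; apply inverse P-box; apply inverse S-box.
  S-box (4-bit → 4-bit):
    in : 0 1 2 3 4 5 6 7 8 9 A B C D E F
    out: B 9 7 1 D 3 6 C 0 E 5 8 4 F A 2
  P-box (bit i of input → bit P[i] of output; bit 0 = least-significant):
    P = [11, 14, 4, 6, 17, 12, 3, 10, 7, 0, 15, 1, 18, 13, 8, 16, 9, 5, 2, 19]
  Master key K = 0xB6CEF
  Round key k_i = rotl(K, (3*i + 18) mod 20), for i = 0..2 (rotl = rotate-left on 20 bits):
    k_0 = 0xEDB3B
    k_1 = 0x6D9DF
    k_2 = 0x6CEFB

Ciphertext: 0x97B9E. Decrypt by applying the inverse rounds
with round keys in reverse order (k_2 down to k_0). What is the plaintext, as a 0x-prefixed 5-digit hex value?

s_0 = ciphertext = 0x97B9E
s_1 = InvRound(s_0, k_2) = 0x9D60B
s_2 = InvRound(s_1, k_1) = 0x44314
s_3 = InvRound(s_2, k_0) = 0x98923

0x98923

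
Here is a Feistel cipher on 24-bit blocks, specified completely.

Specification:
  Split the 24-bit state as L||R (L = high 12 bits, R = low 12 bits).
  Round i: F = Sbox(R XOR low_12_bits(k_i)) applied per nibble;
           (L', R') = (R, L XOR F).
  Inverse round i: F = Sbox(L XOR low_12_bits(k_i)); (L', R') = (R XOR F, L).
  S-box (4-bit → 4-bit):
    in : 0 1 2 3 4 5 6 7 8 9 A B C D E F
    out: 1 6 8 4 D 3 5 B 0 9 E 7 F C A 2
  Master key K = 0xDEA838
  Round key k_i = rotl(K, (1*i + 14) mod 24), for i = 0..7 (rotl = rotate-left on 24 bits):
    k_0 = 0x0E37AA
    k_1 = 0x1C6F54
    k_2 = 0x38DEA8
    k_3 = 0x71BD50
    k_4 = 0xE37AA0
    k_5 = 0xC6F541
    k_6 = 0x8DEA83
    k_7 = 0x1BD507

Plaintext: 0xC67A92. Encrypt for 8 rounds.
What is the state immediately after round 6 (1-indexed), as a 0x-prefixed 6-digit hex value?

s_0 = plaintext = 0xC67A92
s_1 = Round(s_0, k_0) = 0xA92027
s_2 = Round(s_1, k_1) = 0x027826
s_3 = Round(s_2, k_2) = 0x82652D
s_4 = Round(s_3, k_3) = 0x52D89A
s_5 = Round(s_4, k_4) = 0x89AD63
s_6 = Round(s_5, k_5) = 0xD63812
s_7 = Round(s_6, k_6) = 0x8125F5
s_8 = Round(s_7, k_7) = 0x5F593A

0xD63812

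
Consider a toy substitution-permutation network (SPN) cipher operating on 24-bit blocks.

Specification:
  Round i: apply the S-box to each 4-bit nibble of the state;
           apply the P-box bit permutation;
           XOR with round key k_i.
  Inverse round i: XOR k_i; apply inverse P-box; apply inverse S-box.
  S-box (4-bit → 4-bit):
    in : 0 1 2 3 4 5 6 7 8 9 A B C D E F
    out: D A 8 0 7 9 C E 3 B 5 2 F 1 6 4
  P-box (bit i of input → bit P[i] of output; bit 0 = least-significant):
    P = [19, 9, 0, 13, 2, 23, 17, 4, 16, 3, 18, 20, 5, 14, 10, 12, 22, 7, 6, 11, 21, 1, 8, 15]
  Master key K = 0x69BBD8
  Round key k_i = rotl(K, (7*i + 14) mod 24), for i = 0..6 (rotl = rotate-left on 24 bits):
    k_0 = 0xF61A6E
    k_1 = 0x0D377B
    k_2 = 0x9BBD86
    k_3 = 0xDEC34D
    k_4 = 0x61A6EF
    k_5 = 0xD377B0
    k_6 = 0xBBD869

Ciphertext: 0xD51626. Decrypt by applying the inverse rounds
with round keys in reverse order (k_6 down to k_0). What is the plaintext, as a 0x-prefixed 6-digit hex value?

0x10BA12

s_0 = ciphertext = 0xD51626
s_1 = InvRound(s_0, k_6) = 0x90EEA4
s_2 = InvRound(s_1, k_5) = 0x652D03
s_3 = InvRound(s_2, k_4) = 0x67DEDB
s_4 = InvRound(s_3, k_3) = 0x41659D
s_5 = InvRound(s_4, k_2) = 0x15117A
s_6 = InvRound(s_5, k_1) = 0x33F23C
s_7 = InvRound(s_6, k_0) = 0x10BA12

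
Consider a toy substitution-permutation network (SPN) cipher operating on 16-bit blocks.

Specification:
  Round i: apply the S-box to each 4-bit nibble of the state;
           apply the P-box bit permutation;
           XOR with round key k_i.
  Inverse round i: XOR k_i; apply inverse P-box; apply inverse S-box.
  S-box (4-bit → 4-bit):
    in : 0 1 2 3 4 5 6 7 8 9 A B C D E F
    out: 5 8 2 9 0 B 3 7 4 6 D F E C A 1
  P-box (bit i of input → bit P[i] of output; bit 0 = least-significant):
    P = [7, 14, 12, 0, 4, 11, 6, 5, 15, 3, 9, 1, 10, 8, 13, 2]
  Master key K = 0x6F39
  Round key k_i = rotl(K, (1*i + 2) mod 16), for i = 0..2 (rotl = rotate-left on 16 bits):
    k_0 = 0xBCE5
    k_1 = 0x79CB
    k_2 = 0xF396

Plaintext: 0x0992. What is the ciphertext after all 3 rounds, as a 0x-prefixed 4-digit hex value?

0xB96E

s_0 = plaintext = 0x0992
s_1 = Round(s_0, k_0) = 0xD2AD
s_2 = Round(s_1, k_1) = 0x49B6
s_3 = Round(s_2, k_2) = 0xB96E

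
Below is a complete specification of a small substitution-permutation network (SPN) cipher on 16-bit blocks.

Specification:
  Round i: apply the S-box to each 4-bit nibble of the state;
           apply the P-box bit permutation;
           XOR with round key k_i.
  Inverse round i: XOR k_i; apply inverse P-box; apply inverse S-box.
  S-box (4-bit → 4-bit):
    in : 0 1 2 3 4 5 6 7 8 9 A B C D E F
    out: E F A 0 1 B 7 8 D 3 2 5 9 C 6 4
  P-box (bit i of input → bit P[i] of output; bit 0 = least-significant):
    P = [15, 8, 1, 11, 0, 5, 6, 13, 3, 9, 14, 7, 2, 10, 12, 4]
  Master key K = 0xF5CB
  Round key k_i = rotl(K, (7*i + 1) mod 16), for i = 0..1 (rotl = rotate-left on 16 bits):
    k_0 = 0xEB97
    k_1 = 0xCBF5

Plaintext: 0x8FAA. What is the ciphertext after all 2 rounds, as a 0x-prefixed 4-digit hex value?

0xD9D1

s_0 = plaintext = 0x8FAA
s_1 = Round(s_0, k_0) = 0xBAA3
s_2 = Round(s_1, k_1) = 0xD9D1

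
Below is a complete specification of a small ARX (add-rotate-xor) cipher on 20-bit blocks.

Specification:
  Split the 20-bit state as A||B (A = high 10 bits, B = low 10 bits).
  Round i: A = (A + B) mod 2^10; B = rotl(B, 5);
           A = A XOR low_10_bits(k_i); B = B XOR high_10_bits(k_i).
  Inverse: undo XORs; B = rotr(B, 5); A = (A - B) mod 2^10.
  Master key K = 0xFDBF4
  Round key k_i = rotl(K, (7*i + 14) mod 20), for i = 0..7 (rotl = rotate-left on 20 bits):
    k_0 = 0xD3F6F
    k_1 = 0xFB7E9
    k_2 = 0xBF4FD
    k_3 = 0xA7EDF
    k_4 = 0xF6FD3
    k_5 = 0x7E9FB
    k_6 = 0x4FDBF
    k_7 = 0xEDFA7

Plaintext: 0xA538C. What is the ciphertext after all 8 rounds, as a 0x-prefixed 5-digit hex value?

s_0 = plaintext = 0xA538C
s_1 = Round(s_0, k_0) = 0x53ED3
s_2 = Round(s_1, k_1) = 0xF2D9B
s_3 = Round(s_2, k_2) = 0x66D91
s_4 = Round(s_3, k_3) = 0x7CCB3
s_5 = Round(s_4, k_4) = 0x5D5BE
s_6 = Round(s_5, k_5) = 0xB2237
s_7 = Round(s_6, k_6) = 0x503CE
s_8 = Round(s_7, k_7) = 0xAA669

0xAA669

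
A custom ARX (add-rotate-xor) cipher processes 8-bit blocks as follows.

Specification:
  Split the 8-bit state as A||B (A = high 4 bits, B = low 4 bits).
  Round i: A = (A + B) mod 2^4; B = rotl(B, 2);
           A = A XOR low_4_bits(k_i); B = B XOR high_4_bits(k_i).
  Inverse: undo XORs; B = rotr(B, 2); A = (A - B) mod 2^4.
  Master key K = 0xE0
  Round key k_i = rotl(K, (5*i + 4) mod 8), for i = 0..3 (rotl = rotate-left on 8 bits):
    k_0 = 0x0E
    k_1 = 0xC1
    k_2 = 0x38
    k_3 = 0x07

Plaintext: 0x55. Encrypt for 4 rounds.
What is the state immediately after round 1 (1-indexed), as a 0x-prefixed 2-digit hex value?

0x45

s_0 = plaintext = 0x55
s_1 = Round(s_0, k_0) = 0x45
s_2 = Round(s_1, k_1) = 0x89
s_3 = Round(s_2, k_2) = 0x95
s_4 = Round(s_3, k_3) = 0x95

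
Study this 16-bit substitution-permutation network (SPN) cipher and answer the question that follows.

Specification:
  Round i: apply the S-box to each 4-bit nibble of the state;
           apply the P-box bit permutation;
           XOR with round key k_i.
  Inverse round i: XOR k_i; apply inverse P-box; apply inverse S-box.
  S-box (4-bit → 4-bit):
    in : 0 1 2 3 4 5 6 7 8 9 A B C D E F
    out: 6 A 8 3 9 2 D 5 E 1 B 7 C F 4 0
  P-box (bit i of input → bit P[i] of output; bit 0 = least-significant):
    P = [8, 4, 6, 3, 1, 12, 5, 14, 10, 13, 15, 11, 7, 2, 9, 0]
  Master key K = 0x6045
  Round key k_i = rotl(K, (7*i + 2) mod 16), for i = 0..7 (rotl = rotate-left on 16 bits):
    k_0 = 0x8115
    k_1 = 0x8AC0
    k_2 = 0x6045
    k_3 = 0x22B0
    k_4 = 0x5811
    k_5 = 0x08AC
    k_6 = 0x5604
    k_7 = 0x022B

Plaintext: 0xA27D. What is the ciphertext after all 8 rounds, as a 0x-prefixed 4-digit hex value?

s_0 = plaintext = 0xA27D
s_1 = Round(s_0, k_0) = 0x88EA
s_2 = Round(s_1, k_1) = 0x21FD
s_3 = Round(s_2, k_2) = 0x491C
s_4 = Round(s_3, k_3) = 0x7679
s_5 = Round(s_4, k_4) = 0xD7B3
s_6 = Round(s_5, k_5) = 0x9F1B
s_7 = Round(s_6, k_6) = 0x07D4
s_8 = Round(s_7, k_7) = 0xD505

0xD505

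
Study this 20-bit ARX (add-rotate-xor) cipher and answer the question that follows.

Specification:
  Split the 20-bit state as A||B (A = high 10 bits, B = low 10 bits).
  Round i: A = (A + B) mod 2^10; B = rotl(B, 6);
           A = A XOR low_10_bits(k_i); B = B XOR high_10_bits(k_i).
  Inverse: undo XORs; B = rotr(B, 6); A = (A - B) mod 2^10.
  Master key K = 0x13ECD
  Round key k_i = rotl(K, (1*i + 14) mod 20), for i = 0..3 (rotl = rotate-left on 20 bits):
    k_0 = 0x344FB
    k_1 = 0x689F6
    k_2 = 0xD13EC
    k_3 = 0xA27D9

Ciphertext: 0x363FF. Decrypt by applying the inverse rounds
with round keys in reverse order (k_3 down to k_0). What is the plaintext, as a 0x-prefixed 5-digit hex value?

0x253FF

s_0 = ciphertext = 0x363FF
s_1 = InvRound(s_0, k_3) = 0xE7365
s_2 = InvRound(s_1, k_2) = 0x98210
s_3 = InvRound(s_2, k_1) = 0x1A32E
s_4 = InvRound(s_3, k_0) = 0x253FF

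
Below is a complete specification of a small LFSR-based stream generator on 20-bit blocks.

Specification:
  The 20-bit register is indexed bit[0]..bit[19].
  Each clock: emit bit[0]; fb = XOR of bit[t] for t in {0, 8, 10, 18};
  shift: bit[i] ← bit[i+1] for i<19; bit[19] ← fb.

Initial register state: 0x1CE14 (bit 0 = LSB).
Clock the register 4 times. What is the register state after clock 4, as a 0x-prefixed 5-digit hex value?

0xD1CE1

reg_0 = 0x1CE14
clock 1: out=0, reg = 0x8E70A
clock 2: out=0, reg = 0x47385
clock 3: out=1, reg = 0xA39C2
clock 4: out=0, reg = 0xD1CE1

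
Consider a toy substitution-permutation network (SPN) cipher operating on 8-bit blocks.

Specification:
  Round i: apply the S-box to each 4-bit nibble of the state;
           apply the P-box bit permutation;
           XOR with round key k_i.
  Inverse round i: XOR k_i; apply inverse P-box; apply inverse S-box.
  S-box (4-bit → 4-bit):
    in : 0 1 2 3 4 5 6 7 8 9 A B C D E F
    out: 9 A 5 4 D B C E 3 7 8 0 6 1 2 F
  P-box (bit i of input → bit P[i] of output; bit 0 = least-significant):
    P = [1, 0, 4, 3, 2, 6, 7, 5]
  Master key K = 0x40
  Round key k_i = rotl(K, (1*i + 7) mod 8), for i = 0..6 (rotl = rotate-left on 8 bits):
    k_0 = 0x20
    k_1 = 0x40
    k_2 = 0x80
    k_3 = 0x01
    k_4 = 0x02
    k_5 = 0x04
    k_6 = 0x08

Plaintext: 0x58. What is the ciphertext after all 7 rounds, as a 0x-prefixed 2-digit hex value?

0xAA

s_0 = plaintext = 0x58
s_1 = Round(s_0, k_0) = 0x47
s_2 = Round(s_1, k_1) = 0xFD
s_3 = Round(s_2, k_2) = 0x66
s_4 = Round(s_3, k_3) = 0xB9
s_5 = Round(s_4, k_4) = 0x11
s_6 = Round(s_5, k_5) = 0x6D
s_7 = Round(s_6, k_6) = 0xAA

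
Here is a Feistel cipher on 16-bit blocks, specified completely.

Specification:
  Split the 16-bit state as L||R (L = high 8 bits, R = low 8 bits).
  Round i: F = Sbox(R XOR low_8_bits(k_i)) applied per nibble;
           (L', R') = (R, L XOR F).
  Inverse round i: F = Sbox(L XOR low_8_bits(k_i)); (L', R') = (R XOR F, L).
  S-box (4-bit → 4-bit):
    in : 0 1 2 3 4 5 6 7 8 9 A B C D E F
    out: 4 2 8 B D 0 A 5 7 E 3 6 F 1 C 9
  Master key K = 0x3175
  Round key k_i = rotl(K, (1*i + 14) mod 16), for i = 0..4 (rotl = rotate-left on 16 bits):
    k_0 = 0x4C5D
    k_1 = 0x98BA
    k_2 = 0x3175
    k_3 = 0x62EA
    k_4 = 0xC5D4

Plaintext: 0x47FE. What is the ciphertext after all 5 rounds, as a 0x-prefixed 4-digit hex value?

0xF9AF

s_0 = plaintext = 0x47FE
s_1 = Round(s_0, k_0) = 0xFE7C
s_2 = Round(s_1, k_1) = 0x7C04
s_3 = Round(s_2, k_2) = 0x042E
s_4 = Round(s_3, k_3) = 0x2EF9
s_5 = Round(s_4, k_4) = 0xF9AF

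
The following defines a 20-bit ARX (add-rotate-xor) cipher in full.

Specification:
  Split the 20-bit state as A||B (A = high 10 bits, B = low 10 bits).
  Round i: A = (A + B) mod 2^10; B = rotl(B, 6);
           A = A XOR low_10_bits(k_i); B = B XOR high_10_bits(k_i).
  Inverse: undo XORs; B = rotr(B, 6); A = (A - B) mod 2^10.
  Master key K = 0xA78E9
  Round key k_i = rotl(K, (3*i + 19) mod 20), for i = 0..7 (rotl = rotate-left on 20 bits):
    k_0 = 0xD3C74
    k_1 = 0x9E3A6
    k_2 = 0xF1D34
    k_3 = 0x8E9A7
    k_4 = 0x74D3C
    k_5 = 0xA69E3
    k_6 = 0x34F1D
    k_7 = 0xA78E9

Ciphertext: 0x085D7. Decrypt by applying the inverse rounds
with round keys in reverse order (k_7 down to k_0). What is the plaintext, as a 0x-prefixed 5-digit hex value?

s_0 = ciphertext = 0x085D7
s_1 = InvRound(s_0, k_7) = 0x0AC9D
s_2 = InvRound(s_1, k_6) = 0x954E1
s_3 = InvRound(s_2, k_5) = 0xFF7B9
s_4 = InvRound(s_3, k_4) = 0x062A9
s_5 = InvRound(s_4, k_3) = 0x23532
s_6 = InvRound(s_5, k_2) = 0x97B5B
s_7 = InvRound(s_6, k_1) = 0xF1234
s_8 = InvRound(s_7, k_0) = 0xFEFB5

0xFEFB5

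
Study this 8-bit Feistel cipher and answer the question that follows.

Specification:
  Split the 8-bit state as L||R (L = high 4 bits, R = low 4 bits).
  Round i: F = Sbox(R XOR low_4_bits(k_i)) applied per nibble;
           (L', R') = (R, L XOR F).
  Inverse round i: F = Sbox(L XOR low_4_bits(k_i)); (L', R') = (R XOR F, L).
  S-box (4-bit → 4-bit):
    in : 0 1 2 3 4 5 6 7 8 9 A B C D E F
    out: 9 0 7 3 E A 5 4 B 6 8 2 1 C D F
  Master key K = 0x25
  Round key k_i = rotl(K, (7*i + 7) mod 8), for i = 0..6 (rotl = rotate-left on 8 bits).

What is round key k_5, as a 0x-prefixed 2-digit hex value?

K = 0x25
k_0 = rotl(K, (7*0+7) mod 8) = rotl(K, 7) = 0x92
k_1 = rotl(K, (7*1+7) mod 8) = rotl(K, 6) = 0x49
k_2 = rotl(K, (7*2+7) mod 8) = rotl(K, 5) = 0xA4
k_3 = rotl(K, (7*3+7) mod 8) = rotl(K, 4) = 0x52
k_4 = rotl(K, (7*4+7) mod 8) = rotl(K, 3) = 0x29
k_5 = rotl(K, (7*5+7) mod 8) = rotl(K, 2) = 0x94

0x94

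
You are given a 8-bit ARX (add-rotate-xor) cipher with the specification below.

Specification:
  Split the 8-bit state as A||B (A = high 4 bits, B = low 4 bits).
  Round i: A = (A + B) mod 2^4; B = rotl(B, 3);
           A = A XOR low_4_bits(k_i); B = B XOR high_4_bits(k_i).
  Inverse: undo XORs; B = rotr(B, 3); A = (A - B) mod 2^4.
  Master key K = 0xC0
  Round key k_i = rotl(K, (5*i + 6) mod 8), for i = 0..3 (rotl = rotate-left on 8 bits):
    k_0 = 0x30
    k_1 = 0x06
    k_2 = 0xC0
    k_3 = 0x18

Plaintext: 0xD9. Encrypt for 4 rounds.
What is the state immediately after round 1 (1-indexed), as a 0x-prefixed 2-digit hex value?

s_0 = plaintext = 0xD9
s_1 = Round(s_0, k_0) = 0x6F
s_2 = Round(s_1, k_1) = 0x3F
s_3 = Round(s_2, k_2) = 0x23
s_4 = Round(s_3, k_3) = 0xD8

0x6F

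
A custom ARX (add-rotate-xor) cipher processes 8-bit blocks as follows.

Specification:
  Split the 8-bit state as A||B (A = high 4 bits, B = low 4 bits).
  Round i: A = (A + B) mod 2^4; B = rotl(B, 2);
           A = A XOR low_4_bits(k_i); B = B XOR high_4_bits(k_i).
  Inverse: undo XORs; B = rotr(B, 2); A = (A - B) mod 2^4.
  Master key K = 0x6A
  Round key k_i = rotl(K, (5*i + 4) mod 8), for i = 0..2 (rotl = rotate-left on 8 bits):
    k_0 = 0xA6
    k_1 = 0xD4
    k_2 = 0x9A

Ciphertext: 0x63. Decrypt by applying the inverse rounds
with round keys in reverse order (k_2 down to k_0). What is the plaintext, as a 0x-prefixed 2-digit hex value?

s_0 = ciphertext = 0x63
s_1 = InvRound(s_0, k_2) = 0x2A
s_2 = InvRound(s_1, k_1) = 0x9D
s_3 = InvRound(s_2, k_0) = 0x2D

0x2D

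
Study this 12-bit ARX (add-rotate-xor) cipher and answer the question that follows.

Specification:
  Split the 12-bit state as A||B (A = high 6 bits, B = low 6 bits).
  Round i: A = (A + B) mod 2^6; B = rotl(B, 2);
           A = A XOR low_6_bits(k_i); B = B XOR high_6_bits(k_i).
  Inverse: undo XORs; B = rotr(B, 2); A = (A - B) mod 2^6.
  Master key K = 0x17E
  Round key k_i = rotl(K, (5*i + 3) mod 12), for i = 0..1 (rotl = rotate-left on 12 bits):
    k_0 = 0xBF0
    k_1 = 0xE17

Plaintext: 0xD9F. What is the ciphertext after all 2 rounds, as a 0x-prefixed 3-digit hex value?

0x831

s_0 = plaintext = 0xD9F
s_1 = Round(s_0, k_0) = 0x952
s_2 = Round(s_1, k_1) = 0x831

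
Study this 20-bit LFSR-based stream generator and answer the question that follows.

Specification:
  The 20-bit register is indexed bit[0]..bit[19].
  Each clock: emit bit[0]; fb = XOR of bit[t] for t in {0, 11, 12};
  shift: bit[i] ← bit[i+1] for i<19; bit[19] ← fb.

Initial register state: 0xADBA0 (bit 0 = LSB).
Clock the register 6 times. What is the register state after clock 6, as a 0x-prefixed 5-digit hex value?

0x5AB6E

reg_0 = 0xADBA0
clock 1: out=0, reg = 0x56DD0
clock 2: out=0, reg = 0xAB6E8
clock 3: out=0, reg = 0xD5B74
clock 4: out=0, reg = 0x6ADBA
clock 5: out=0, reg = 0xB56DD
clock 6: out=1, reg = 0x5AB6E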